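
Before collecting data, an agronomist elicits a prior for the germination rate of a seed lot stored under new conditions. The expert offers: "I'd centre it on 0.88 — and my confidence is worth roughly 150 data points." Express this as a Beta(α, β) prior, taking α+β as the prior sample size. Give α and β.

Under the effective-sample-size interpretation, Beta(α, β) has prior mean α/(α+β) and prior sample size α+β.
So α+β = 150 and α/(α+β) = 0.88, giving α = 0.88·150 = 132 and β = 150 − 132 = 18.

α = 132, β = 18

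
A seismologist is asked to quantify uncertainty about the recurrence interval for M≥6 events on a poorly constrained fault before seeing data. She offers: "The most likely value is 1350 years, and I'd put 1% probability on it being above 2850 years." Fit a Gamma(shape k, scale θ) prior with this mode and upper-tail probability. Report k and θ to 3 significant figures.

Gamma(k,θ) with k>1 has mode (k−1)θ, so θ = 1350/(k−1).
Need P(X < 2850) = 0.99 with θ tied to k this way. Start at k = 2, θ = 1350: P(X<2850) ≈ 0.623.
Too low — raise k to concentrate. Iterating converges to k ≈ 9.71.
Then θ = 1350/(9.71−1) ≈ 155.

k ≈ 9.71, θ ≈ 155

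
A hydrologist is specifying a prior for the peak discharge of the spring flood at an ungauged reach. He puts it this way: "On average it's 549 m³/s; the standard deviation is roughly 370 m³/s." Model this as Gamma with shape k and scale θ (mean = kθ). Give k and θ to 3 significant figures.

For Gamma(k, scale θ): mean = kθ, variance = kθ², so CV = 1/√k.
CV = SD/mean = 370/549 = 0.674, hence k = 1/CV² = 2.2.
Then θ = mean/k = 549/2.2 = 249.

k ≈ 2.2, θ ≈ 249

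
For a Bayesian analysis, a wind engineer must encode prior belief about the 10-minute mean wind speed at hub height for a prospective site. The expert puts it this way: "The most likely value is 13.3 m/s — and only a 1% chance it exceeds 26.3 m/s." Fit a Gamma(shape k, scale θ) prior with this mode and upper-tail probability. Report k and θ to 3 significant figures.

k ≈ 11.6, θ ≈ 1.26

Gamma(k,θ) with k>1 has mode (k−1)θ, so θ = 13.3/(k−1).
Need P(X < 26.3) = 0.99 with θ tied to k this way. Start at k = 2, θ = 13.3: P(X<26.3) ≈ 0.588.
Too low — raise k to concentrate. Iterating converges to k ≈ 11.6.
Then θ = 13.3/(11.6−1) ≈ 1.26.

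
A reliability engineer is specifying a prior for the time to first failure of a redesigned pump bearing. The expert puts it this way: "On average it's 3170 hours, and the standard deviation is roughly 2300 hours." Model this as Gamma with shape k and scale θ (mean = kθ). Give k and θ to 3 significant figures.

k ≈ 1.9, θ ≈ 1670

For Gamma(k, scale θ): mean = kθ, variance = kθ², so CV = 1/√k.
CV = SD/mean = 2300/3170 = 0.7256, hence k = 1/CV² = 1.9.
Then θ = mean/k = 3170/1.9 = 1670.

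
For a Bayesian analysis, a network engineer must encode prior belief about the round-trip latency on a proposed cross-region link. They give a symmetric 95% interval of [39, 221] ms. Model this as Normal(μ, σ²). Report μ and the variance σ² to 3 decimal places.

A symmetric 95% interval runs μ ± z·σ with z = 1.96.
Half-width = 91, so σ = 91/1.96 = 46.4294 and σ² = 2155.691.
μ is the interval midpoint, 130.000.

μ = 130.000, σ² = 2155.691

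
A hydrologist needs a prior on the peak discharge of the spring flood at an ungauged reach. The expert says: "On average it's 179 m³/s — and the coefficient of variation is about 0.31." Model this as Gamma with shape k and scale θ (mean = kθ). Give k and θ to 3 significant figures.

k ≈ 10.4, θ ≈ 17.2

For Gamma(k, scale θ): mean = kθ, variance = kθ², so CV = 1/√k.
CV = 0.31, hence k = 1/CV² = 10.4.
Then θ = mean/k = 179/10.4 = 17.2.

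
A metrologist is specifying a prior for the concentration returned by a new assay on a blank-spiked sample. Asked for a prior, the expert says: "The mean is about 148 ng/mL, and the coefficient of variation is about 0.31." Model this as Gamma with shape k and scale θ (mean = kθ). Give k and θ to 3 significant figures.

For Gamma(k, scale θ): mean = kθ, variance = kθ², so CV = 1/√k.
CV = 0.31, hence k = 1/CV² = 10.4.
Then θ = mean/k = 148/10.4 = 14.2.

k ≈ 10.4, θ ≈ 14.2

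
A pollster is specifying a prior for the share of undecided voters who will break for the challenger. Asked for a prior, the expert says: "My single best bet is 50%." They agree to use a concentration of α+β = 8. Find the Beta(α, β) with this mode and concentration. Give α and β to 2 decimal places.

α = 4.00, β = 4.00

For α,β > 1 the Beta mode is (α−1)/(α+β−2). With α+β = 8, the mode is (α−1)/6.
Set (α−1)/6 = 0.5 → α = 1 + 0.5·6 = 4.00.
β = 8 − α = 4.00.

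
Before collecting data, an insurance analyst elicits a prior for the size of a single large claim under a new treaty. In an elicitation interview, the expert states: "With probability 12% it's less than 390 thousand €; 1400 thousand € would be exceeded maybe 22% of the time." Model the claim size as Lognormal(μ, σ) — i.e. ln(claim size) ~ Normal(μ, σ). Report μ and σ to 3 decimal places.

μ ≈ 6.737, σ ≈ 0.656

If T ~ Lognormal(μ,σ) then ln T ~ Normal(μ,σ), so the p-quantile of ln T is μ + z_p·σ.
ln(390) = 5.966 and ln(1400) = 7.244; z_{0.12} = -1.175, z_{0.78} = 0.7722.
σ = (7.244 − 5.966)/(0.7722 − (-1.175)) = 0.656.
μ = 5.966 − (-1.175)·0.656 = 6.737.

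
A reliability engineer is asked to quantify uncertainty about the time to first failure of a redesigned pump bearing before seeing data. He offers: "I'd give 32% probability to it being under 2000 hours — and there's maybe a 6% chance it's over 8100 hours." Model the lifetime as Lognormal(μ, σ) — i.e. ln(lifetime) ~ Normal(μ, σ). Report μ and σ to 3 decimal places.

If T ~ Lognormal(μ,σ) then ln T ~ Normal(μ,σ), so the p-quantile of ln T is μ + z_p·σ.
ln(2000) = 7.601 and ln(8100) = 9; z_{0.32} = -0.4677, z_{0.94} = 1.555.
σ = (9 − 7.601)/(1.555 − (-0.4677)) = 0.692.
μ = 7.601 − (-0.4677)·0.692 = 7.924.

μ ≈ 7.924, σ ≈ 0.692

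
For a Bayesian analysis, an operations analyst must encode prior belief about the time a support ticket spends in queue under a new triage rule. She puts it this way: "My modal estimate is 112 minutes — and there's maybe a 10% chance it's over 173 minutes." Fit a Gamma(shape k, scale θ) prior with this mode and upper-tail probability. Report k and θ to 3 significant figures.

k ≈ 10.9, θ ≈ 11.3

Gamma(k,θ) with k>1 has mode (k−1)θ, so θ = 112/(k−1).
Need P(X < 173) = 0.9 with θ tied to k this way. Start at k = 2, θ = 112: P(X<173) ≈ 0.457.
Too low — raise k to concentrate. Iterating converges to k ≈ 10.9.
Then θ = 112/(10.9−1) ≈ 11.3.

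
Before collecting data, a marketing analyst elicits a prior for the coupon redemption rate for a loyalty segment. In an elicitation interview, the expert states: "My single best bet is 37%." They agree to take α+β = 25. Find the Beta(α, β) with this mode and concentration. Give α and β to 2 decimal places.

For α,β > 1 the Beta mode is (α−1)/(α+β−2). With α+β = 25, the mode is (α−1)/23.
Set (α−1)/23 = 0.37 → α = 1 + 0.37·23 = 9.51.
β = 25 − α = 15.49.

α = 9.51, β = 15.49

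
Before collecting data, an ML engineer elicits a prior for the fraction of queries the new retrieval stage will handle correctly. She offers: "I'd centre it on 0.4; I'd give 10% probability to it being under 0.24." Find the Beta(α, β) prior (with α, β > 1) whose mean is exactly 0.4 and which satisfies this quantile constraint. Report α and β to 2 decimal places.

With mean 0.4 fixed, write α = 0.4s, β = 0.6s where s = α+β.
Need P(θ < 0.24) = 0.1 under Beta(0.4s, 0.6s). Normal approximation: (q−m)/√(m(1−m)/s) ≈ z_{0.1} = -1.28, so s ≈ 0.4·0.6·(-1.28)²/(0.24−0.4)² = 15.4.
At s = 15.4: P(θ<0.24) ≈ 0.092. Adjusting to match 0.1 gives s ≈ 14.38.
So α = 0.4·14.38 ≈ 5.75, β = 0.6·14.38 ≈ 8.63.

α ≈ 5.75, β ≈ 8.63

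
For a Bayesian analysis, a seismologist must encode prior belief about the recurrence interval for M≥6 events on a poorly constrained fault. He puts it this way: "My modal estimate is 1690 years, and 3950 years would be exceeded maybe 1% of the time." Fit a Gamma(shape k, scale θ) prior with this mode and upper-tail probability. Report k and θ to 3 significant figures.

k ≈ 7.61, θ ≈ 256

Gamma(k,θ) with k>1 has mode (k−1)θ, so θ = 1690/(k−1).
Need P(X < 3950) = 0.99 with θ tied to k this way. Start at k = 2, θ = 1690: P(X<3950) ≈ 0.678.
Too low — raise k to concentrate. Iterating converges to k ≈ 7.61.
Then θ = 1690/(7.61−1) ≈ 256.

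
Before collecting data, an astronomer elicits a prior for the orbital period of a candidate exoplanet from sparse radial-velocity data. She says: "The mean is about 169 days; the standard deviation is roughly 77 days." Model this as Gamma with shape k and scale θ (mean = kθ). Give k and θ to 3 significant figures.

k ≈ 4.82, θ ≈ 35.1

For Gamma(k, scale θ): mean = kθ, variance = kθ², so CV = 1/√k.
CV = SD/mean = 77/169 = 0.4556, hence k = 1/CV² = 4.82.
Then θ = mean/k = 169/4.82 = 35.1.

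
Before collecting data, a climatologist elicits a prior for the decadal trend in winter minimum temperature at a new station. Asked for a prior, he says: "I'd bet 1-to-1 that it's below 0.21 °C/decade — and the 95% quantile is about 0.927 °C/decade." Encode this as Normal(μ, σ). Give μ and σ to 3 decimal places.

μ = 0.210, σ = 0.436

For Normal(μ,σ), the p-quantile is μ + z_p·σ. Here z_{0.5} = 0, z_{0.95} = 1.645.
So 0.21 = μ + 0σ and 0.927 = μ + 1.645σ.
Subtracting: σ = (0.927 − 0.21)/(1.645 − (0)) = 0.436.
Then μ = 0.21 − (0)·0.436 = 0.210.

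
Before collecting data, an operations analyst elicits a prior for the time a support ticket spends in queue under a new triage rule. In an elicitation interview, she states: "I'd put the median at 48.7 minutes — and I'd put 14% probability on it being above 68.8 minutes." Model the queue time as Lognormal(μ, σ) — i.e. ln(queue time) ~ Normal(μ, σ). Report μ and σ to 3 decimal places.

If T ~ Lognormal(μ,σ) then ln T ~ Normal(μ,σ), so the p-quantile of ln T is μ + z_p·σ.
ln(48.7) = 3.886 and ln(68.8) = 4.231; z_{0.5} = 0, z_{0.86} = 1.08.
σ = (4.231 − 3.886)/(1.08 − (0)) = 0.320.
μ = 3.886 − (0)·0.320 = 3.886.

μ ≈ 3.886, σ ≈ 0.320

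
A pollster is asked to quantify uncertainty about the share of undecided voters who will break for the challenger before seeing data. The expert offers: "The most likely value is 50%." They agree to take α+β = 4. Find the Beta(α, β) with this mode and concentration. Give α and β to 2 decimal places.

For α,β > 1 the Beta mode is (α−1)/(α+β−2). With α+β = 4, the mode is (α−1)/2.
Set (α−1)/2 = 0.5 → α = 1 + 0.5·2 = 2.00.
β = 4 − α = 2.00.

α = 2.00, β = 2.00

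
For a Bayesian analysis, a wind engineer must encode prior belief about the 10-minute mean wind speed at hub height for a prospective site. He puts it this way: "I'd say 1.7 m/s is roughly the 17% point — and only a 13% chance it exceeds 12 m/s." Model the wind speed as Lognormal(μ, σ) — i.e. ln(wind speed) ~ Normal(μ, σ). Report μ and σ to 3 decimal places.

μ ≈ 1.427, σ ≈ 0.939

If T ~ Lognormal(μ,σ) then ln T ~ Normal(μ,σ), so the p-quantile of ln T is μ + z_p·σ.
ln(1.7) = 0.5306 and ln(12) = 2.485; z_{0.17} = -0.9542, z_{0.87} = 1.126.
σ = (2.485 − 0.5306)/(1.126 − (-0.9542)) = 0.939.
μ = 0.5306 − (-0.9542)·0.939 = 1.427.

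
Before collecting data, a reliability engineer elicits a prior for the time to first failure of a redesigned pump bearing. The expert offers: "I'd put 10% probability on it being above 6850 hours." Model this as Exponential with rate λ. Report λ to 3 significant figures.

P(T > 6850.0) = e^(−λ·6850.0) = 0.1, so λ = −ln(0.1)/6850.0 = 0.000336.

λ ≈ 0.000336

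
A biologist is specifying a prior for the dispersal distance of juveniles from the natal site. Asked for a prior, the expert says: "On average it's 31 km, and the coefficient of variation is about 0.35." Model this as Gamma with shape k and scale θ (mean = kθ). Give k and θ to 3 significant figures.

For Gamma(k, scale θ): mean = kθ, variance = kθ², so CV = 1/√k.
CV = 0.35, hence k = 1/CV² = 8.16.
Then θ = mean/k = 31/8.16 = 3.8.

k ≈ 8.16, θ ≈ 3.8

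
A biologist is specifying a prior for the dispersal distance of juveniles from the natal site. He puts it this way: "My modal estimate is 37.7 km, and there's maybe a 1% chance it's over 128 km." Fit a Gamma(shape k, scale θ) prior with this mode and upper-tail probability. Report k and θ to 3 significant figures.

k ≈ 3.92, θ ≈ 12.9

Gamma(k,θ) with k>1 has mode (k−1)θ, so θ = 37.7/(k−1).
Need P(X < 128) = 0.99 with θ tied to k this way. Start at k = 2, θ = 37.7: P(X<128) ≈ 0.853.
Too low — raise k to concentrate. Iterating converges to k ≈ 3.92.
Then θ = 37.7/(3.92−1) ≈ 12.9.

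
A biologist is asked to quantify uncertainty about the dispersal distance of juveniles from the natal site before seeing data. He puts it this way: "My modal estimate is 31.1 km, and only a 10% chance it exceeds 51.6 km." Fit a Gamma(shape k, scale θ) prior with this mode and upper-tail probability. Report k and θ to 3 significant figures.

k ≈ 8.36, θ ≈ 4.22

Gamma(k,θ) with k>1 has mode (k−1)θ, so θ = 31.1/(k−1).
Need P(X < 51.6) = 0.9 with θ tied to k this way. Start at k = 2, θ = 31.1: P(X<51.6) ≈ 0.494.
Too low — raise k to concentrate. Iterating converges to k ≈ 8.36.
Then θ = 31.1/(8.36−1) ≈ 4.22.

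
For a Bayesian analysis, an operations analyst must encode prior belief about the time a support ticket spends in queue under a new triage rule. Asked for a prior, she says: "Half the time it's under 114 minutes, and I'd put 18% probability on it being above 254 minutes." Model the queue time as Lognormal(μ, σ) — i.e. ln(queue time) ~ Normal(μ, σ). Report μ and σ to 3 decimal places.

If T ~ Lognormal(μ,σ) then ln T ~ Normal(μ,σ), so the p-quantile of ln T is μ + z_p·σ.
ln(114) = 4.736 and ln(254) = 5.537; z_{0.5} = 0, z_{0.82} = 0.9154.
σ = (5.537 − 4.736)/(0.9154 − (0)) = 0.875.
μ = 4.736 − (0)·0.875 = 4.736.

μ ≈ 4.736, σ ≈ 0.875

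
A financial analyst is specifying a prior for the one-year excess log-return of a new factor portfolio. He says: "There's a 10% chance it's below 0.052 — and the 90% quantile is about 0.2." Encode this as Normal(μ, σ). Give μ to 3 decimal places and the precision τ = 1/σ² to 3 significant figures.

The p-quantile of Normal(μ,σ) is μ + z_p·σ, with z_{0.1} = -1.282 and z_{0.9} = 1.282.
Eliminate σ: μ = (z₂·x₁ − z₁·x₂)/(z₂ − z₁) = (1.282·0.052 − (-1.282)·0.2)/2.563 = 0.126.
Then σ = (x₂ − x₁)/(z₂ − z₁) = (0.2 − 0.052)/2.563 = 0.058.
Precision τ = 1/σ² = 1/0.05774² = 300.

μ = 0.126, τ = 300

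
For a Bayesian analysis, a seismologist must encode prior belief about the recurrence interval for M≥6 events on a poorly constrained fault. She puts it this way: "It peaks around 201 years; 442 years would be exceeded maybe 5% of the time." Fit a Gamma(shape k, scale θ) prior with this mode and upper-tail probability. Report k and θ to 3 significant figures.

k ≈ 5.43, θ ≈ 45.4

Gamma(k,θ) with k>1 has mode (k−1)θ, so θ = 201/(k−1).
Need P(X < 442) = 0.95 with θ tied to k this way. Start at k = 2, θ = 201: P(X<442) ≈ 0.645.
Too low — raise k to concentrate. Iterating converges to k ≈ 5.43.
Then θ = 201/(5.43−1) ≈ 45.4.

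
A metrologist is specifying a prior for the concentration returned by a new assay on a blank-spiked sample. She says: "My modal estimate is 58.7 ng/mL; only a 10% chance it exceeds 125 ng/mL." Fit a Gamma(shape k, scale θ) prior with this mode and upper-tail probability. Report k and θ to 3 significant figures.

Gamma(k,θ) with k>1 has mode (k−1)θ, so θ = 58.7/(k−1).
Need P(X < 125) = 0.9 with θ tied to k this way. Start at k = 2, θ = 58.7: P(X<125) ≈ 0.628.
Too low — raise k to concentrate. Iterating converges to k ≈ 4.36.
Then θ = 58.7/(4.36−1) ≈ 17.5.

k ≈ 4.36, θ ≈ 17.5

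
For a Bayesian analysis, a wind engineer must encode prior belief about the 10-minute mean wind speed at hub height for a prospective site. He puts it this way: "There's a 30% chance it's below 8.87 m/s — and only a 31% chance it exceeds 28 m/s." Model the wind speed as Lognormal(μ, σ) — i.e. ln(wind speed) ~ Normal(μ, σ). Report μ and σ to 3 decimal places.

If T ~ Lognormal(μ,σ) then ln T ~ Normal(μ,σ), so the p-quantile of ln T is μ + z_p·σ.
ln(8.87) = 2.183 and ln(28) = 3.332; z_{0.3} = -0.5244, z_{0.69} = 0.4959.
σ = (3.332 − 2.183)/(0.4959 − (-0.5244)) = 1.127.
μ = 2.183 − (-0.5244)·1.127 = 2.774.

μ ≈ 2.774, σ ≈ 1.127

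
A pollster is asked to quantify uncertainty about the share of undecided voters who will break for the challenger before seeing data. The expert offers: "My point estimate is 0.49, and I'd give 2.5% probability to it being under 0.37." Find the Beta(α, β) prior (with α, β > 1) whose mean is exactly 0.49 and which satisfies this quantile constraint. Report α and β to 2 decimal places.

With mean 0.49 fixed, write α = 0.49s, β = 0.51s where s = α+β.
Need P(θ < 0.37) = 0.025 under Beta(0.49s, 0.51s). Normal approximation: (q−m)/√(m(1−m)/s) ≈ z_{0.025} = -1.96, so s ≈ 0.49·0.51·(-1.96)²/(0.37−0.49)² = 66.7.
At s = 66.7: P(θ<0.37) ≈ 0.023. Adjusting to match 0.025 gives s ≈ 64.90.
So α = 0.49·64.90 ≈ 31.80, β = 0.51·64.90 ≈ 33.10.

α ≈ 31.80, β ≈ 33.10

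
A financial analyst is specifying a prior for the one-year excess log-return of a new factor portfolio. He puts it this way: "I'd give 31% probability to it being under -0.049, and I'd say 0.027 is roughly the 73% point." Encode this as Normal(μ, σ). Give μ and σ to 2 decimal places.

μ = -0.02, σ = 0.07

The p-quantile of Normal(μ,σ) is μ + z_p·σ, with z_{0.31} = -0.4959 and z_{0.73} = 0.6128.
Eliminate σ: μ = (z₂·x₁ − z₁·x₂)/(z₂ − z₁) = (0.6128·-0.049 − (-0.4959)·0.027)/1.109 = -0.02.
Then σ = (x₂ − x₁)/(z₂ − z₁) = (0.027 − -0.049)/1.109 = 0.07.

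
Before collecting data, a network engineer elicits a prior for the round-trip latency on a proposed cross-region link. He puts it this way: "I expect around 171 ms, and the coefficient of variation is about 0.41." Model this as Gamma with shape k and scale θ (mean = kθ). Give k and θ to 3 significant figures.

For Gamma(k, scale θ): mean = kθ, variance = kθ², so CV = 1/√k.
CV = 0.41, hence k = 1/CV² = 5.95.
Then θ = mean/k = 171/5.95 = 28.7.

k ≈ 5.95, θ ≈ 28.7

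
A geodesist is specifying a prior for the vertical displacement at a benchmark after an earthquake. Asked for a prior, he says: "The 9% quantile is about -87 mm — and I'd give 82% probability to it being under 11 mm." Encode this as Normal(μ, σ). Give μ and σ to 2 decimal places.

μ = -28.76, σ = 43.44

For Normal(μ,σ), the p-quantile is μ + z_p·σ. Here z_{0.09} = -1.341, z_{0.82} = 0.9154.
So -87 = μ − 1.341σ and 11 = μ + 0.9154σ.
Subtracting: σ = (11 − -87)/(0.9154 − (-1.341)) = 43.44.
Then μ = -87 − (-1.341)·43.44 = -28.76.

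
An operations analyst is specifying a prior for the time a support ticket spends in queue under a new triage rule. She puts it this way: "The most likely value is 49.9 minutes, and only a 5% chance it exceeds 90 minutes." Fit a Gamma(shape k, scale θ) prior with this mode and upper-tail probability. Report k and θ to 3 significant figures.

k ≈ 9.01, θ ≈ 6.23

Gamma(k,θ) with k>1 has mode (k−1)θ, so θ = 49.9/(k−1).
Need P(X < 90) = 0.95 with θ tied to k this way. Start at k = 2, θ = 49.9: P(X<90) ≈ 0.538.
Too low — raise k to concentrate. Iterating converges to k ≈ 9.01.
Then θ = 49.9/(9.01−1) ≈ 6.23.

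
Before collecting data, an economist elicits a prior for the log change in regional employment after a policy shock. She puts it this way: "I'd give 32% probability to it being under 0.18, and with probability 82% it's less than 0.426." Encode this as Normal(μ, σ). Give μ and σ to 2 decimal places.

The p-quantile of Normal(μ,σ) is μ + z_p·σ, with z_{0.32} = -0.4677 and z_{0.82} = 0.9154.
Eliminate σ: μ = (z₂·x₁ − z₁·x₂)/(z₂ − z₁) = (0.9154·0.18 − (-0.4677)·0.426)/1.383 = 0.26.
Then σ = (x₂ − x₁)/(z₂ − z₁) = (0.426 − 0.18)/1.383 = 0.18.

μ = 0.26, σ = 0.18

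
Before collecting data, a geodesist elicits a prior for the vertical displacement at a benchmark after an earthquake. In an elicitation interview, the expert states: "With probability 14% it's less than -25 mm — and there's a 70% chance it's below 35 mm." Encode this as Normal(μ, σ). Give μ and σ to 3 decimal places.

For Normal(μ,σ), the p-quantile is μ + z_p·σ. Here z_{0.14} = -1.08, z_{0.7} = 0.5244.
So -25 = μ − 1.08σ and 35 = μ + 0.5244σ.
Subtracting: σ = (35 − -25)/(0.5244 − (-1.08)) = 37.390.
Then μ = -25 − (-1.08)·37.390 = 15.393.

μ = 15.393, σ = 37.390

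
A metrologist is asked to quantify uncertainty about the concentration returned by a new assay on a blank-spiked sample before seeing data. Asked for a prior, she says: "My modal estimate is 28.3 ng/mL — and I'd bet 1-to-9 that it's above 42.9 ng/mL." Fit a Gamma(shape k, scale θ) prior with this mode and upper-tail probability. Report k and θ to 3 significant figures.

k ≈ 11.8, θ ≈ 2.63

Gamma(k,θ) with k>1 has mode (k−1)θ, so θ = 28.3/(k−1).
Need P(X < 42.9) = 0.9 with θ tied to k this way. Start at k = 2, θ = 28.3: P(X<42.9) ≈ 0.447.
Too low — raise k to concentrate. Iterating converges to k ≈ 11.8.
Then θ = 28.3/(11.8−1) ≈ 2.63.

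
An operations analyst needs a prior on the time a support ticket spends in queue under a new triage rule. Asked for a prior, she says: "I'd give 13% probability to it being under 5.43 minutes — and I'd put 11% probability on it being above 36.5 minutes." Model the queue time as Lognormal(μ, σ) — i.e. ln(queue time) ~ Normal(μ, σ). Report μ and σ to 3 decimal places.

If T ~ Lognormal(μ,σ) then ln T ~ Normal(μ,σ), so the p-quantile of ln T is μ + z_p·σ.
ln(5.43) = 1.692 and ln(36.5) = 3.597; z_{0.13} = -1.126, z_{0.89} = 1.227.
σ = (3.597 − 1.692)/(1.227 − (-1.126)) = 0.810.
μ = 1.692 − (-1.126)·0.810 = 2.604.

μ ≈ 2.604, σ ≈ 0.810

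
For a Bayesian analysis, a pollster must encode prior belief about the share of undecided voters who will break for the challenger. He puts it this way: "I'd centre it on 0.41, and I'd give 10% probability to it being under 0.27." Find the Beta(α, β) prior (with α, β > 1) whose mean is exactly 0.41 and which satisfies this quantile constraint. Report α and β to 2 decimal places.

α ≈ 7.90, β ≈ 11.37

With mean 0.41 fixed, write α = 0.41s, β = 0.59s where s = α+β.
Need P(θ < 0.27) = 0.1 under Beta(0.41s, 0.59s). Normal approximation: (q−m)/√(m(1−m)/s) ≈ z_{0.1} = -1.28, so s ≈ 0.41·0.59·(-1.28)²/(0.27−0.41)² = 20.3.
At s = 20.3: P(θ<0.27) ≈ 0.094. Adjusting to match 0.1 gives s ≈ 19.28.
So α = 0.41·19.28 ≈ 7.90, β = 0.59·19.28 ≈ 11.37.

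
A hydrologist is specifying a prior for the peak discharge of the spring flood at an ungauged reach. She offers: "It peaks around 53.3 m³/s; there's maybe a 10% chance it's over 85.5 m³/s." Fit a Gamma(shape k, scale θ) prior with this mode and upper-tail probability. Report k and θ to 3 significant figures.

k ≈ 9.42, θ ≈ 6.33

Gamma(k,θ) with k>1 has mode (k−1)θ, so θ = 53.3/(k−1).
Need P(X < 85.5) = 0.9 with θ tied to k this way. Start at k = 2, θ = 53.3: P(X<85.5) ≈ 0.476.
Too low — raise k to concentrate. Iterating converges to k ≈ 9.42.
Then θ = 53.3/(9.42−1) ≈ 6.33.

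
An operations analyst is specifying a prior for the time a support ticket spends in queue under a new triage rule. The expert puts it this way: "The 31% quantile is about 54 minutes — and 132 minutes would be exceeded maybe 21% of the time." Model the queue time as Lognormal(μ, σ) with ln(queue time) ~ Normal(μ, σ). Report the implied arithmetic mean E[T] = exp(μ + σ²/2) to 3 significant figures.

E[T] ≈ 96 minutes

If T ~ Lognormal(μ,σ) then ln T ~ Normal(μ,σ), so the p-quantile of ln T is μ + z_p·σ.
ln(54) = 3.989 and ln(132) = 4.883; z_{0.31} = -0.4959, z_{0.79} = 0.8064.
σ = (4.883 − 3.989)/(0.8064 − (-0.4959)) = 0.686.
μ = 3.989 − (-0.4959)·0.686 = 4.329.
E[T] = exp(μ + σ²/2) = exp(4.329 + 0.2355) = 96 minutes.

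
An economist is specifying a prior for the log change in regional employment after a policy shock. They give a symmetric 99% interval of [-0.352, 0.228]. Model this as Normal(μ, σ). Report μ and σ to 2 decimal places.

A symmetric 99% interval runs μ ± z·σ with z = 2.576.
Half-width = 0.29, so σ = 0.29/2.576 = 0.11.
μ is the interval midpoint, -0.06.

μ = -0.06, σ = 0.11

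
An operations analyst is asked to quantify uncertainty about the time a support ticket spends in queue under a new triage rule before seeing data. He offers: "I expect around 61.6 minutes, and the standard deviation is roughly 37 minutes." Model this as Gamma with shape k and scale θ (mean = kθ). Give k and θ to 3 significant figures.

For Gamma(k, scale θ): mean = kθ, variance = kθ², so CV = 1/√k.
CV = SD/mean = 37/61.6 = 0.6006, hence k = 1/CV² = 2.77.
Then θ = mean/k = 61.6/2.77 = 22.2.

k ≈ 2.77, θ ≈ 22.2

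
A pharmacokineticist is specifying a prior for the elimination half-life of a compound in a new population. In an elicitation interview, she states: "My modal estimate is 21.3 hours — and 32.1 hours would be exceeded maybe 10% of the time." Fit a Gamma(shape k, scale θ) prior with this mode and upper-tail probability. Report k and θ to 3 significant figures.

k ≈ 12.1, θ ≈ 1.93

Gamma(k,θ) with k>1 has mode (k−1)θ, so θ = 21.3/(k−1).
Need P(X < 32.1) = 0.9 with θ tied to k this way. Start at k = 2, θ = 21.3: P(X<32.1) ≈ 0.445.
Too low — raise k to concentrate. Iterating converges to k ≈ 12.1.
Then θ = 21.3/(12.1−1) ≈ 1.93.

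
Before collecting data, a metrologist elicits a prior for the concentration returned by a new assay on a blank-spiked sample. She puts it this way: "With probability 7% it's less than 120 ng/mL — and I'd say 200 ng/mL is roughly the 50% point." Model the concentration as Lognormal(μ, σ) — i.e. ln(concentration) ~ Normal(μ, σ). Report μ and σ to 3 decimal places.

μ ≈ 5.298, σ ≈ 0.346

If T ~ Lognormal(μ,σ) then ln T ~ Normal(μ,σ), so the p-quantile of ln T is μ + z_p·σ.
ln(120) = 4.787 and ln(200) = 5.298; z_{0.07} = -1.476, z_{0.5} = 0.
σ = (5.298 − 4.787)/(0 − (-1.476)) = 0.346.
μ = 4.787 − (-1.476)·0.346 = 5.298.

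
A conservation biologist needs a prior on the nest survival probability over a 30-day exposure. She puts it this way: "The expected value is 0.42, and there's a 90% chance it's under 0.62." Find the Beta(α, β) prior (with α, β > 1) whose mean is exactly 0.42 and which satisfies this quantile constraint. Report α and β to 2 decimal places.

α ≈ 4.20, β ≈ 5.80

With mean 0.42 fixed, write α = 0.42s, β = 0.58s where s = α+β.
Need P(θ < 0.62) = 0.9 under Beta(0.42s, 0.58s). Normal approximation: (q−m)/√(m(1−m)/s) ≈ z_{0.9} = 1.28, so s ≈ 0.42·0.58·(1.28)²/(0.62−0.42)² = 10.0.
At s = 10.0: P(θ<0.62) ≈ 0.900. Adjusting to match 0.9 gives s ≈ 10.01.
So α = 0.42·10.01 ≈ 4.20, β = 0.58·10.01 ≈ 5.80.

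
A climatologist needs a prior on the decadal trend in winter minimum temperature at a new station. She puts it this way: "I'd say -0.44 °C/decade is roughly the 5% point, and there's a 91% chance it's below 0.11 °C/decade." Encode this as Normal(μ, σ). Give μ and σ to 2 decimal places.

For Normal(μ,σ), the p-quantile is μ + z_p·σ. Here z_{0.05} = -1.645, z_{0.91} = 1.341.
So -0.44 = μ − 1.645σ and 0.11 = μ + 1.341σ.
Subtracting: σ = (0.11 − -0.44)/(1.341 − (-1.645)) = 0.18.
Then μ = -0.44 − (-1.645)·0.18 = -0.14.

μ = -0.14, σ = 0.18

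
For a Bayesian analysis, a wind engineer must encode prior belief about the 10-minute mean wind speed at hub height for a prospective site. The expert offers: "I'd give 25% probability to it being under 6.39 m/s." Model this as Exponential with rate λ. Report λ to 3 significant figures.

λ ≈ 0.045

P(T < 6.39) = 1 − e^(−λ·6.39) = 0.25, so λ = −ln(1−0.25)/6.39 = −ln(0.75)/6.39 = 0.045.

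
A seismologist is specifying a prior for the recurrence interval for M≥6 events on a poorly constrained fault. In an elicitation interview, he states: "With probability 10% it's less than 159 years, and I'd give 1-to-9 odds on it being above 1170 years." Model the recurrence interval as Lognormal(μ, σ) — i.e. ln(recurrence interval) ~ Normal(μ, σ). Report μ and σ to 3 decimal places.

If T ~ Lognormal(μ,σ) then ln T ~ Normal(μ,σ), so the p-quantile of ln T is μ + z_p·σ.
ln(159) = 5.069 and ln(1170) = 7.065; z_{0.1} = -1.282, z_{0.9} = 1.282.
σ = (7.065 − 5.069)/(1.282 − (-1.282)) = 0.779.
μ = 5.069 − (-1.282)·0.779 = 6.067.

μ ≈ 6.067, σ ≈ 0.779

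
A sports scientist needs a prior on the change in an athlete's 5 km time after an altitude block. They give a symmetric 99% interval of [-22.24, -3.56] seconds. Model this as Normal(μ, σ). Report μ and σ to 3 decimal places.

μ = -12.900, σ = 3.626

A symmetric 99% interval runs μ ± z·σ with z = 2.576.
Half-width = 9.34, so σ = 9.34/2.576 = 3.626.
μ is the interval midpoint, -12.900.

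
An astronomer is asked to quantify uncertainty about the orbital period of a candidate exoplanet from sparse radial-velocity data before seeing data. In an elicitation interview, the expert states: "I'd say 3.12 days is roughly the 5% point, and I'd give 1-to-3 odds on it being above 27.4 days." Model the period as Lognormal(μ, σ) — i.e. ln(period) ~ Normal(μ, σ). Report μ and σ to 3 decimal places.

If T ~ Lognormal(μ,σ) then ln T ~ Normal(μ,σ), so the p-quantile of ln T is μ + z_p·σ.
ln(3.12) = 1.138 and ln(27.4) = 3.311; z_{0.05} = -1.645, z_{0.75} = 0.6745.
σ = (3.311 − 1.138)/(0.6745 − (-1.645)) = 0.937.
μ = 1.138 − (-1.645)·0.937 = 2.679.

μ ≈ 2.679, σ ≈ 0.937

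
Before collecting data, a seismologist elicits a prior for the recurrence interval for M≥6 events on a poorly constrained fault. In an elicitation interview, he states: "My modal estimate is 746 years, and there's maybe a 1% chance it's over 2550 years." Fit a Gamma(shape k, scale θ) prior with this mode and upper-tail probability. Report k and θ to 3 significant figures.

Gamma(k,θ) with k>1 has mode (k−1)θ, so θ = 746/(k−1).
Need P(X < 2550) = 0.99 with θ tied to k this way. Start at k = 2, θ = 746: P(X<2550) ≈ 0.855.
Too low — raise k to concentrate. Iterating converges to k ≈ 3.88.
Then θ = 746/(3.88−1) ≈ 259.

k ≈ 3.88, θ ≈ 259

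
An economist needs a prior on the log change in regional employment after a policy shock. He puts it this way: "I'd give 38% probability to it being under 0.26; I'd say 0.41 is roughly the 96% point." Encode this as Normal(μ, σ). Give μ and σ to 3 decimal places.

The p-quantile of Normal(μ,σ) is μ + z_p·σ, with z_{0.38} = -0.3055 and z_{0.96} = 1.751.
Eliminate σ: μ = (z₂·x₁ − z₁·x₂)/(z₂ − z₁) = (1.751·0.26 − (-0.3055)·0.41)/2.056 = 0.282.
Then σ = (x₂ − x₁)/(z₂ − z₁) = (0.41 − 0.26)/2.056 = 0.073.

μ = 0.282, σ = 0.073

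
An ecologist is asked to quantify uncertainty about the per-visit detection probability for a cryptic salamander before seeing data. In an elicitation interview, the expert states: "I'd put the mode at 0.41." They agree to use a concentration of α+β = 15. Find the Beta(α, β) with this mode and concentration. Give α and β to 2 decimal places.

α = 6.33, β = 8.67

For α,β > 1 the Beta mode is (α−1)/(α+β−2). With α+β = 15, the mode is (α−1)/13.
Set (α−1)/13 = 0.41 → α = 1 + 0.41·13 = 6.33.
β = 15 − α = 8.67.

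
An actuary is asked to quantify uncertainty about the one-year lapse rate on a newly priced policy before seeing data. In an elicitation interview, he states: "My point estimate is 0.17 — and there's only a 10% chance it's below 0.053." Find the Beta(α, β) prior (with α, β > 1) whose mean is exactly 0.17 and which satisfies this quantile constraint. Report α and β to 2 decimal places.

α ≈ 2.11, β ≈ 10.32

With mean 0.17 fixed, write α = 0.17s, β = 0.83s where s = α+β.
Need P(θ < 0.053) = 0.1 under Beta(0.17s, 0.83s). Normal approximation: (q−m)/√(m(1−m)/s) ≈ z_{0.1} = -1.28, so s ≈ 0.17·0.83·(-1.28)²/(0.053−0.17)² = 16.9.
At s = 16.9: P(θ<0.053) ≈ 0.060. Adjusting to match 0.1 gives s ≈ 12.43.
So α = 0.17·12.43 ≈ 2.11, β = 0.83·12.43 ≈ 10.32.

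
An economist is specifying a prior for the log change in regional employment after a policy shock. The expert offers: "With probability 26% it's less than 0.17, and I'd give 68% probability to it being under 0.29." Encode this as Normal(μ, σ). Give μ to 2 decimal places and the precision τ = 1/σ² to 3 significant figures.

The p-quantile of Normal(μ,σ) is μ + z_p·σ, with z_{0.26} = -0.6433 and z_{0.68} = 0.4677.
Eliminate σ: μ = (z₂·x₁ − z₁·x₂)/(z₂ − z₁) = (0.4677·0.17 − (-0.6433)·0.29)/1.111 = 0.24.
Then σ = (x₂ − x₁)/(z₂ − z₁) = (0.29 − 0.17)/1.111 = 0.11.
Precision τ = 1/σ² = 1/0.108² = 85.7.

μ = 0.24, τ = 85.7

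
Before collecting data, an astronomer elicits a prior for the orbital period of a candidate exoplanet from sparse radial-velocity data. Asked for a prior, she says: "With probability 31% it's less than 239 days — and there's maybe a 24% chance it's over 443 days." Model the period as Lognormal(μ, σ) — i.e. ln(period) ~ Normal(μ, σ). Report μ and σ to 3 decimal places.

μ ≈ 5.731, σ ≈ 0.513

If T ~ Lognormal(μ,σ) then ln T ~ Normal(μ,σ), so the p-quantile of ln T is μ + z_p·σ.
ln(239) = 5.476 and ln(443) = 6.094; z_{0.31} = -0.4959, z_{0.76} = 0.7063.
σ = (6.094 − 5.476)/(0.7063 − (-0.4959)) = 0.513.
μ = 5.476 − (-0.4959)·0.513 = 5.731.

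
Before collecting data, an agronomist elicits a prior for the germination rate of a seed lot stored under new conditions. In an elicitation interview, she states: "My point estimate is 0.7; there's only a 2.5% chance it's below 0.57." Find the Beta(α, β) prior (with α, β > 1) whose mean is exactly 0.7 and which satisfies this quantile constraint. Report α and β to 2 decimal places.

With mean 0.7 fixed, write α = 0.7s, β = 0.3s where s = α+β.
Need P(θ < 0.57) = 0.025 under Beta(0.7s, 0.3s). Normal approximation: (q−m)/√(m(1−m)/s) ≈ z_{0.025} = -1.96, so s ≈ 0.7·0.3·(-1.96)²/(0.57−0.7)² = 47.7.
At s = 47.7: P(θ<0.57) ≈ 0.030. Adjusting to match 0.025 gives s ≈ 51.99.
So α = 0.7·51.99 ≈ 36.39, β = 0.3·51.99 ≈ 15.60.

α ≈ 36.39, β ≈ 15.60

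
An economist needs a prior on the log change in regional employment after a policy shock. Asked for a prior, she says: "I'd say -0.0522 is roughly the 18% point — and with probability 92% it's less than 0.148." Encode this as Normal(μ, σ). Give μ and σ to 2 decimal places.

μ = 0.03, σ = 0.09

For Normal(μ,σ), the p-quantile is μ + z_p·σ. Here z_{0.18} = -0.9154, z_{0.92} = 1.405.
So -0.0522 = μ − 0.9154σ and 0.148 = μ + 1.405σ.
Subtracting: σ = (0.148 − -0.0522)/(1.405 − (-0.9154)) = 0.09.
Then μ = -0.0522 − (-0.9154)·0.09 = 0.03.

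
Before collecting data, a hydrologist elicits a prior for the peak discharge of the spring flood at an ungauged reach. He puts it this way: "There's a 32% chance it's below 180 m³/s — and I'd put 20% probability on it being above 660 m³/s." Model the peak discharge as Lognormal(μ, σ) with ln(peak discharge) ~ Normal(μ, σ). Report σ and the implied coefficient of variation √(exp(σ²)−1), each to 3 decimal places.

If T ~ Lognormal(μ,σ) then ln T ~ Normal(μ,σ), so the p-quantile of ln T is μ + z_p·σ.
ln(180) = 5.193 and ln(660) = 6.492; z_{0.32} = -0.4677, z_{0.8} = 0.8416.
σ = (6.492 − 5.193)/(0.8416 − (-0.4677)) = 0.992.
μ = 5.193 − (-0.4677)·0.992 = 5.657.
CV = √(exp(σ²)−1) = √(exp(0.9847)−1) = 1.295.

σ ≈ 0.992, CV ≈ 1.295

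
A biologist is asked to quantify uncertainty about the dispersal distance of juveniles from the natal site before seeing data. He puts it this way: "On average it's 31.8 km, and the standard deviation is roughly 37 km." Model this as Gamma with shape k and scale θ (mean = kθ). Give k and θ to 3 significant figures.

For Gamma(k, scale θ): mean = kθ, variance = kθ², so CV = 1/√k.
CV = SD/mean = 37/31.8 = 1.164, hence k = 1/CV² = 0.739.
Then θ = mean/k = 31.8/0.739 = 43.1.

k ≈ 0.739, θ ≈ 43.1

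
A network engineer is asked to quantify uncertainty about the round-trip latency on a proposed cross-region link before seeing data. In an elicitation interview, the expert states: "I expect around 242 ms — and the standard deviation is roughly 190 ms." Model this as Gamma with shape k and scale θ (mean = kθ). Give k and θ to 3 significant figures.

For Gamma(k, scale θ): mean = kθ, variance = kθ², so CV = 1/√k.
CV = SD/mean = 190/242 = 0.7851, hence k = 1/CV² = 1.62.
Then θ = mean/k = 242/1.62 = 149.

k ≈ 1.62, θ ≈ 149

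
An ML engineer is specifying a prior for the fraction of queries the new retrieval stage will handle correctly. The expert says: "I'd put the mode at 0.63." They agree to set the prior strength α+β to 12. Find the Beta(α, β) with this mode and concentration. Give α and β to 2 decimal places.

For α,β > 1 the Beta mode is (α−1)/(α+β−2). With α+β = 12, the mode is (α−1)/10.
Set (α−1)/10 = 0.63 → α = 1 + 0.63·10 = 7.30.
β = 12 − α = 4.70.

α = 7.30, β = 4.70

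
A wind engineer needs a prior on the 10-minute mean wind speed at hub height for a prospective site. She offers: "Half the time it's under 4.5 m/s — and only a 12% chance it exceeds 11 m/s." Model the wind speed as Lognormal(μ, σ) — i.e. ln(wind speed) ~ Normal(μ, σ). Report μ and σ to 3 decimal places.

μ ≈ 1.504, σ ≈ 0.761

If T ~ Lognormal(μ,σ) then ln T ~ Normal(μ,σ), so the p-quantile of ln T is μ + z_p·σ.
ln(4.5) = 1.504 and ln(11) = 2.398; z_{0.5} = 0, z_{0.88} = 1.175.
σ = (2.398 − 1.504)/(1.175 − (0)) = 0.761.
μ = 1.504 − (0)·0.761 = 1.504.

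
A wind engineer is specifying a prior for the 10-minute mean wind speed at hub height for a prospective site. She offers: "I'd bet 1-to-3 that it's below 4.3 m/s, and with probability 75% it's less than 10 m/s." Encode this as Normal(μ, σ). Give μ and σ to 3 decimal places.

μ = 7.150, σ = 4.225

The p-quantile of Normal(μ,σ) is μ + z_p·σ, with z_{0.25} = -0.6745 and z_{0.75} = 0.6745.
Eliminate σ: μ = (z₂·x₁ − z₁·x₂)/(z₂ − z₁) = (0.6745·4.3 − (-0.6745)·10)/1.349 = 7.150.
Then σ = (x₂ − x₁)/(z₂ − z₁) = (10 − 4.3)/1.349 = 4.225.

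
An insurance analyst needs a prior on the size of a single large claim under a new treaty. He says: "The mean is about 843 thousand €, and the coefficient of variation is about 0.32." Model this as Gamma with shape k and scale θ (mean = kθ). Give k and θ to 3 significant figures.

k ≈ 9.77, θ ≈ 86.3

For Gamma(k, scale θ): mean = kθ, variance = kθ², so CV = 1/√k.
CV = 0.32, hence k = 1/CV² = 9.77.
Then θ = mean/k = 843/9.77 = 86.3.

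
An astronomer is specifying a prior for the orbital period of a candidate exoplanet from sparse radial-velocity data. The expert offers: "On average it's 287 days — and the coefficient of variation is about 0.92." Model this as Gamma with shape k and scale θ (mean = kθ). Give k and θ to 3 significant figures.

For Gamma(k, scale θ): mean = kθ, variance = kθ², so CV = 1/√k.
CV = 0.92, hence k = 1/CV² = 1.18.
Then θ = mean/k = 287/1.18 = 243.

k ≈ 1.18, θ ≈ 243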